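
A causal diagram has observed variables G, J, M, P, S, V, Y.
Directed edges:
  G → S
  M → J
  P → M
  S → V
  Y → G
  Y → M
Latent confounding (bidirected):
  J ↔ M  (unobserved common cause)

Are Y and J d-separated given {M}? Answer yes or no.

No — Y and J are d-connected given {M}.

Bayes-Ball from Y | {M} reaches {G,J,P,S,V}.
J ∈ reach(Y|{M}) ⇒ Y ⊥̸ J | {M}.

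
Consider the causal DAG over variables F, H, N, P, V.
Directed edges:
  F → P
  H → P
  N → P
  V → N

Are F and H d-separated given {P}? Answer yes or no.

No — F and H are d-connected given {P}.

Bayes-Ball from F | {P} reaches {H,N,V}.
H ∈ reach(F|{P}) ⇒ F ⊥̸ H | {P}.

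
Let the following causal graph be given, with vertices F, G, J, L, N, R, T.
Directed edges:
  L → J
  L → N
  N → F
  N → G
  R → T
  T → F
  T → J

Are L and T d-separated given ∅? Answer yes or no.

Yes — L ⊥ T | ∅.

Bayes-Ball from L | ∅ reaches {F,G,J,N}.
T ∉ reach(L|∅) ⇒ L ⊥ T | ∅.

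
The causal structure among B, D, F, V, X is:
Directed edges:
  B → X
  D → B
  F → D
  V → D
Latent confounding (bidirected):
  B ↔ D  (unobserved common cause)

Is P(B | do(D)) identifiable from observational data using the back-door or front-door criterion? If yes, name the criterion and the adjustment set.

P(B|do(D)): not identifiable (no BD/FD set).

desc(D)\{D}={B,X}; candidates ⊆ {F,V}.
D↔B: latent back-door arc(s) into D.
size 0: {}; under {} D still reaches {B,F,V,X} ∋ B.
size 1: {F}, {V}; under {F} D still reaches {B,V,X} ∋ B.
size 2: {F,V}; under {F,V} D still reaches {B,X} ∋ B.
D↔B cannot be blocked by any observed set — no back-door set.
No mediator lies on a directed D→…→B path.
Neither criterion identifies P(B|do(D)) in this graph.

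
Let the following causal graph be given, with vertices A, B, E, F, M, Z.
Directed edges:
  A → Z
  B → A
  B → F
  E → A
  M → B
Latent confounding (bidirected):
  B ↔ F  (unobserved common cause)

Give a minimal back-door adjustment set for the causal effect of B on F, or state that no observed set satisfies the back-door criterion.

desc(B)\{B}={A,F,Z}; candidates ⊆ {E,M}.
B↔F: latent back-door arc(s) into B.
size 0: {}; under {} B still reaches {F,M} ∋ F.
size 1: {E}, {M}; under {E} B still reaches {F,M} ∋ F.
size 2: {E,M}; under {E,M} B still reaches {F} ∋ F.
B↔F cannot be blocked by any observed set — no back-door set.

B→F: no observed back-door set.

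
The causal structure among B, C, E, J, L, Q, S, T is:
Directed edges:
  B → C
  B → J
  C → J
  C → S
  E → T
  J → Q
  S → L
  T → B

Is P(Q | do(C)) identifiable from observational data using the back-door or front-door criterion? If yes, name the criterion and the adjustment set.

desc(C)\{C}={J,L,Q,S}; candidates ⊆ {B,E,T}.
size 0: {}; under {} C still reaches {B,E,J,Q,T} ∋ Q.
{B}: C⊥Q given {B} in G with C→· removed — back-door holds.
P(Q|do(C)) = Σ_{B} P(Q|C,B)·P(B).

P(Q|do(C)): backdoor, adjust for {B}.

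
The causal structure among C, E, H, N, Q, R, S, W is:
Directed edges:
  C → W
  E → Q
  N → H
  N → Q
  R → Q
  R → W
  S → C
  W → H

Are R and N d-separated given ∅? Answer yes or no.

Yes — R ⊥ N | ∅.

Bayes-Ball from R | ∅ reaches {H,Q,W}.
N ∉ reach(R|∅) ⇒ R ⊥ N | ∅.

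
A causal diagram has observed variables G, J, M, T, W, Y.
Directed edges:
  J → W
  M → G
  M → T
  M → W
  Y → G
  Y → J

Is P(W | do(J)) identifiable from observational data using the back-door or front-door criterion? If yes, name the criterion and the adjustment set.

P(W|do(J)): backdoor, adjust for ∅.

desc(J)\{J}={W}; candidates ⊆ {G,M,T,Y}.
∅: J⊥W given ∅ in G with J→· removed — back-door holds.
P(W|do(J)) = P(W|J) — no adjustment needed.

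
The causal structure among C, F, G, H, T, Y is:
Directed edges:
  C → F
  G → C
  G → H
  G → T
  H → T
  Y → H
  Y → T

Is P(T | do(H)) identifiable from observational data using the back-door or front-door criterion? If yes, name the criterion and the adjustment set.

P(T|do(H)): backdoor, adjust for {G, Y}.

desc(H)\{H}={T}; candidates ⊆ {C,F,G,Y}.
size 0: {}; under {} H still reaches {C,F,G,T,Y} ∋ T.
size 1: {C}, {F}, {G} …(+1); under {C} H still reaches {G,T,Y} ∋ T.
{G,Y}: H⊥T given {G,Y} in G with H→· removed — back-door holds.
P(T|do(H)) = Σ_{G,Y} P(T|H,G,Y)·P(G,Y).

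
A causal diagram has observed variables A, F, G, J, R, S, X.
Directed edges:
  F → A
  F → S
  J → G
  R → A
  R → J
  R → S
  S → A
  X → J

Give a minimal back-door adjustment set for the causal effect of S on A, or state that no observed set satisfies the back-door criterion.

S→A: minimal back-door set {F, R}.

desc(S)\{S}={A}; candidates ⊆ {F,G,J,R,X}.
size 0: {}; under {} S still reaches {A,F,G,J,R} ∋ A.
size 1: {F}, {G}, {J} …(+2); under {F} S still reaches {A,G,J,R} ∋ A.
{F,R}: S⊥A given {F,R} in G with S→· removed — back-door holds.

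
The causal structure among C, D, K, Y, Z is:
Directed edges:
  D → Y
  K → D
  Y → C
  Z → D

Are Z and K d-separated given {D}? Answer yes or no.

No — Z and K are d-connected given {D}.

Bayes-Ball from Z | {D} reaches {K}.
K ∈ reach(Z|{D}) ⇒ Z ⊥̸ K | {D}.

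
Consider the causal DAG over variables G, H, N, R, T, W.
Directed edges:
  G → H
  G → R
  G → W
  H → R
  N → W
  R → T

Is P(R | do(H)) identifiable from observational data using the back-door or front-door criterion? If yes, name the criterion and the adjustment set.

desc(H)\{H}={R,T}; candidates ⊆ {G,N,W}.
size 0: {}; under {} H still reaches {G,R,T,W} ∋ R.
{G}: H⊥R given {G} in G with H→· removed — back-door holds.
P(R|do(H)) = Σ_{G} P(R|H,G)·P(G).

P(R|do(H)): backdoor, adjust for {G}.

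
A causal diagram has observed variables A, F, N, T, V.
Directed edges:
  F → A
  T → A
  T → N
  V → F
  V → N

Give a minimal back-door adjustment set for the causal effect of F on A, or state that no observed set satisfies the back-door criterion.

F→A: minimal back-door set ∅.

desc(F)\{F}={A}; candidates ⊆ {N,T,V}.
∅: F⊥A given ∅ in G with F→· removed — back-door holds.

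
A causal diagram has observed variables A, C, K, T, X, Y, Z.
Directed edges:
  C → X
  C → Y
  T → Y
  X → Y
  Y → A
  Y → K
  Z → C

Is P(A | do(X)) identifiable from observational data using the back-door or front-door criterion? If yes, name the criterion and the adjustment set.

P(A|do(X)): backdoor, adjust for {C}.

desc(X)\{X}={A,K,Y}; candidates ⊆ {C,T,Z}.
size 0: {}; under {} X still reaches {A,C,K,Y,Z} ∋ A.
{C}: X⊥A given {C} in G with X→· removed — back-door holds.
P(A|do(X)) = Σ_{C} P(A|X,C)·P(C).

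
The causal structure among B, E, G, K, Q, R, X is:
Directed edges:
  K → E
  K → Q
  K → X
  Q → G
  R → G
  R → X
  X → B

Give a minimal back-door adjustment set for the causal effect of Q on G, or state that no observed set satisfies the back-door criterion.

Q→G: minimal back-door set ∅.

desc(Q)\{Q}={G}; candidates ⊆ {B,E,K,R,X}.
∅: Q⊥G given ∅ in G with Q→· removed — back-door holds.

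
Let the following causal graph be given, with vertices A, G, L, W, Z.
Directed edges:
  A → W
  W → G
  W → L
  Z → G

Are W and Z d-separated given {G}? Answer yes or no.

No — W and Z are d-connected given {G}.

Bayes-Ball from W | {G} reaches {A,L,Z}.
Z ∈ reach(W|{G}) ⇒ W ⊥̸ Z | {G}.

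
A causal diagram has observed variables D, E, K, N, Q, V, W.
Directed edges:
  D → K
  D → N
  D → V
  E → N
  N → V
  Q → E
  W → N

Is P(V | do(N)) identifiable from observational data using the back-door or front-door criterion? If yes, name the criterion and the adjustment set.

P(V|do(N)): backdoor, adjust for {D}.

desc(N)\{N}={V}; candidates ⊆ {D,E,K,Q,W}.
size 0: {}; under {} N still reaches {D,E,K,Q,V,W} ∋ V.
{D}: N⊥V given {D} in G with N→· removed — back-door holds.
P(V|do(N)) = Σ_{D} P(V|N,D)·P(D).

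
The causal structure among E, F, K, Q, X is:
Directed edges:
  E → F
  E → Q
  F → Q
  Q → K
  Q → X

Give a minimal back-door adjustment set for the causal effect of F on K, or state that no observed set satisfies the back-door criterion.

desc(F)\{F}={K,Q,X}; candidates ⊆ {E}.
size 0: {}; under {} F still reaches {E,K,Q,X} ∋ K.
{E}: F⊥K given {E} in G with F→· removed — back-door holds.

F→K: minimal back-door set {E}.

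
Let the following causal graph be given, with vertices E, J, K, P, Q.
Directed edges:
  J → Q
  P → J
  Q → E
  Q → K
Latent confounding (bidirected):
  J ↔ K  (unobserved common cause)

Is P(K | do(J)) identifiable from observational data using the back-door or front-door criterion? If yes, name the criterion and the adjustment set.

P(K|do(J)): frontdoor, adjust for {Q}.

desc(J)\{J}={E,K,Q}; candidates ⊆ {P}.
J↔K: latent back-door arc(s) into J.
size 0: {}; under {} J still reaches {K,P} ∋ K.
size 1: {P}; under {P} J still reaches {K} ∋ K.
J↔K cannot be blocked by any observed set — no back-door set.
{Q}: (i) intercepts every directed J→K path; (ii) no back-door J→{Q}; (iii) {J} blocks every back-door {Q}→K. Front-door holds.
P(K|do(J)) = Σ_{Q} P(Q|J) Σ_{J'} P(K|Q,J')P(J').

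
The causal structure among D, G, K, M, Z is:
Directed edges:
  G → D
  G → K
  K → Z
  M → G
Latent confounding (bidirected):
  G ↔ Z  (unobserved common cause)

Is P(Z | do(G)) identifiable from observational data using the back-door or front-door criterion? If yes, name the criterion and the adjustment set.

P(Z|do(G)): frontdoor, adjust for {K}.

desc(G)\{G}={D,K,Z}; candidates ⊆ {M}.
G↔Z: latent back-door arc(s) into G.
size 0: {}; under {} G still reaches {M,Z} ∋ Z.
size 1: {M}; under {M} G still reaches {Z} ∋ Z.
G↔Z cannot be blocked by any observed set — no back-door set.
{K}: (i) intercepts every directed G→Z path; (ii) no back-door G→{K}; (iii) {G} blocks every back-door {K}→Z. Front-door holds.
P(Z|do(G)) = Σ_{K} P(K|G) Σ_{G'} P(Z|K,G')P(G').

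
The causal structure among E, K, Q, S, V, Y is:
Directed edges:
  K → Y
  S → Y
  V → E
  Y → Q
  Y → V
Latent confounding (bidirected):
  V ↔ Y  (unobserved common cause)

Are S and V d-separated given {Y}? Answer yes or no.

Bayes-Ball from S | {Y} reaches {E,K,V}.
V ∈ reach(S|{Y}) ⇒ S ⊥̸ V | {Y}.

No — S and V are d-connected given {Y}.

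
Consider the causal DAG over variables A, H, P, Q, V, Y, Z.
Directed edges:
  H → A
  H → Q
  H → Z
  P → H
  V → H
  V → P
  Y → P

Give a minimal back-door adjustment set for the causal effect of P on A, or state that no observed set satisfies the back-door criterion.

P→A: minimal back-door set {V}.

desc(P)\{P}={A,H,Q,Z}; candidates ⊆ {V,Y}.
size 0: {}; under {} P still reaches {A,H,Q,V,Y,Z} ∋ A.
{V}: P⊥A given {V} in G with P→· removed — back-door holds.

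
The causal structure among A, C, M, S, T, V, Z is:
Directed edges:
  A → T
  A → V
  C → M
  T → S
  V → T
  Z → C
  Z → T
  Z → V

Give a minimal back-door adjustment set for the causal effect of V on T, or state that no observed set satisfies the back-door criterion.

V→T: minimal back-door set {A, Z}.

desc(V)\{V}={S,T}; candidates ⊆ {A,C,M,Z}.
size 0: {}; under {} V still reaches {A,C,M,S,T,Z} ∋ T.
size 1: {A}, {C}, {M} …(+1); under {A} V still reaches {C,M,S,T,Z} ∋ T.
{A,Z}: V⊥T given {A,Z} in G with V→· removed — back-door holds.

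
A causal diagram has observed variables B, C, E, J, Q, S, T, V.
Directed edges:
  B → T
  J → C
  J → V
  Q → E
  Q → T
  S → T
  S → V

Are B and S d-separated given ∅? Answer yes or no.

Yes — B ⊥ S | ∅.

Bayes-Ball from B | ∅ reaches {T}.
S ∉ reach(B|∅) ⇒ B ⊥ S | ∅.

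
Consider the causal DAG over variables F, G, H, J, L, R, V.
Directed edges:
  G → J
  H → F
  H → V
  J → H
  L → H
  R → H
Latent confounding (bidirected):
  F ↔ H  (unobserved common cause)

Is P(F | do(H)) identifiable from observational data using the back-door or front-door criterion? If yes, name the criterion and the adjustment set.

desc(H)\{H}={F,V}; candidates ⊆ {G,J,L,R}.
H↔F: latent back-door arc(s) into H.
size 0: {}; under {} H still reaches {F,G,J,L,R} ∋ F.
size 1: {G}, {J}, {L} …(+1); under {G} H still reaches {F,J,L,R} ∋ F.
size 2: {G,J}, {G,L}, {G,R} …(+3); under {G,J} H still reaches {F,L,R} ∋ F.
H↔F cannot be blocked by any observed set — no back-door set.
No mediator lies on a directed H→…→F path.
Neither criterion identifies P(F|do(H)) in this graph.

P(F|do(H)): not identifiable (no BD/FD set).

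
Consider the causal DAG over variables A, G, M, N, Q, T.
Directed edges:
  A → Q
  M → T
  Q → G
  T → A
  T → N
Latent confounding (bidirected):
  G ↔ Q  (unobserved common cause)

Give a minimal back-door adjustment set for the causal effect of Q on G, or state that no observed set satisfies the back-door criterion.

Q→G: no observed back-door set.

desc(Q)\{Q}={G}; candidates ⊆ {A,M,N,T}.
Q↔G: latent back-door arc(s) into Q.
size 0: {}; under {} Q still reaches {A,G,M,N,T} ∋ G.
size 1: {A}, {M}, {N} …(+1); under {A} Q still reaches {G} ∋ G.
size 2: {A,M}, {A,N}, {A,T} …(+3); under {A,M} Q still reaches {G} ∋ G.
Q↔G cannot be blocked by any observed set — no back-door set.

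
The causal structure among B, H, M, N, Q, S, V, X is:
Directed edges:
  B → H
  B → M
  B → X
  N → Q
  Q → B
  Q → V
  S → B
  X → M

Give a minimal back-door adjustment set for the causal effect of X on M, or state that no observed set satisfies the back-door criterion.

desc(X)\{X}={M}; candidates ⊆ {B,H,N,Q,S,V}.
size 0: {}; under {} X still reaches {B,H,M,N,Q,S,V} ∋ M.
{B}: X⊥M given {B} in G with X→· removed — back-door holds.

X→M: minimal back-door set {B}.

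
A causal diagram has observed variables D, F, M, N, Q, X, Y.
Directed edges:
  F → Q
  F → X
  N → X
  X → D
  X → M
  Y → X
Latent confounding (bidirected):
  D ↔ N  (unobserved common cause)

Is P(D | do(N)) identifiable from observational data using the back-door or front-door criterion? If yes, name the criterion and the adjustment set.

desc(N)\{N}={D,M,X}; candidates ⊆ {F,Q,Y}.
N↔D: latent back-door arc(s) into N.
size 0: {}; under {} N still reaches {D} ∋ D.
size 1: {F}, {Q}, {Y}; under {F} N still reaches {D} ∋ D.
size 2: {F,Q}, {F,Y}, {Q,Y}; under {F,Q} N still reaches {D} ∋ D.
N↔D cannot be blocked by any observed set — no back-door set.
{X}: (i) intercepts every directed N→D path; (ii) no back-door N→{X}; (iii) {N} blocks every back-door {X}→D. Front-door holds.
P(D|do(N)) = Σ_{X} P(X|N) Σ_{N'} P(D|X,N')P(N').

P(D|do(N)): frontdoor, adjust for {X}.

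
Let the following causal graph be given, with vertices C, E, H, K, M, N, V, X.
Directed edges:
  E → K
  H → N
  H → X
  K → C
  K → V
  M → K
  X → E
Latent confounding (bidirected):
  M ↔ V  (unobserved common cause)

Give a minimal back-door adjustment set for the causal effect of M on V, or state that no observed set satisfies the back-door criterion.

desc(M)\{M}={C,K,V}; candidates ⊆ {E,H,N,X}.
M↔V: latent back-door arc(s) into M.
size 0: {}; under {} M still reaches {V} ∋ V.
size 1: {E}, {H}, {N} …(+1); under {E} M still reaches {V} ∋ V.
size 2: {E,H}, {E,N}, {E,X} …(+3); under {E,H} M still reaches {V} ∋ V.
M↔V cannot be blocked by any observed set — no back-door set.

M→V: no observed back-door set.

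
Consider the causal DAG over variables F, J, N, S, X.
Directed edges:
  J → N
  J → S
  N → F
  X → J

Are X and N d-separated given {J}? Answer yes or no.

Bayes-Ball from X | {J} reaches ∅.
N ∉ reach(X|{J}) ⇒ X ⊥ N | {J}.

Yes — X ⊥ N | {J}.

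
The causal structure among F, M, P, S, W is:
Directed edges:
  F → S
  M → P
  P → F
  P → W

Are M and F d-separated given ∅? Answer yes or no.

Bayes-Ball from M | ∅ reaches {F,P,S,W}.
F ∈ reach(M|∅) ⇒ M ⊥̸ F | ∅.

No — M and F are d-connected given ∅.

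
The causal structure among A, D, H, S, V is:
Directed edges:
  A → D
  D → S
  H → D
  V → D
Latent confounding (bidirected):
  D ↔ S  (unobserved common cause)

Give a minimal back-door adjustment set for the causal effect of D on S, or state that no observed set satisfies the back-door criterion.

D→S: no observed back-door set.

desc(D)\{D}={S}; candidates ⊆ {A,H,V}.
D↔S: latent back-door arc(s) into D.
size 0: {}; under {} D still reaches {A,H,S,V} ∋ S.
size 1: {A}, {H}, {V}; under {A} D still reaches {H,S,V} ∋ S.
size 2: {A,H}, {A,V}, {H,V}; under {A,H} D still reaches {S,V} ∋ S.
D↔S cannot be blocked by any observed set — no back-door set.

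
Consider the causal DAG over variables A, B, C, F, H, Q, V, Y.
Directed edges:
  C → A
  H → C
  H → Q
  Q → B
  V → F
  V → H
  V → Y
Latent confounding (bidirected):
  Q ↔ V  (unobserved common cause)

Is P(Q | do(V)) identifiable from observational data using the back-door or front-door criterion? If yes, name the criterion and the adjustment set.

desc(V)\{V}={A,B,C,F,H,Q,Y}; candidates ⊆ {—}.
V↔Q: latent back-door arc(s) into V.
size 0: {}; under {} V still reaches {B,Q} ∋ Q.
V↔Q cannot be blocked by any observed set — no back-door set.
{H}: (i) intercepts every directed V→Q path; (ii) no back-door V→{H}; (iii) {V} blocks every back-door {H}→Q. Front-door holds.
P(Q|do(V)) = Σ_{H} P(H|V) Σ_{V'} P(Q|H,V')P(V').

P(Q|do(V)): frontdoor, adjust for {H}.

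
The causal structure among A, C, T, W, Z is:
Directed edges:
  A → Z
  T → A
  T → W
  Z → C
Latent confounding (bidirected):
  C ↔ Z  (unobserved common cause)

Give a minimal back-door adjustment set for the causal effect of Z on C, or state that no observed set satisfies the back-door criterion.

desc(Z)\{Z}={C}; candidates ⊆ {A,T,W}.
Z↔C: latent back-door arc(s) into Z.
size 0: {}; under {} Z still reaches {A,C,T,W} ∋ C.
size 1: {A}, {T}, {W}; under {A} Z still reaches {C} ∋ C.
size 2: {A,T}, {A,W}, {T,W}; under {A,T} Z still reaches {C} ∋ C.
Z↔C cannot be blocked by any observed set — no back-door set.

Z→C: no observed back-door set.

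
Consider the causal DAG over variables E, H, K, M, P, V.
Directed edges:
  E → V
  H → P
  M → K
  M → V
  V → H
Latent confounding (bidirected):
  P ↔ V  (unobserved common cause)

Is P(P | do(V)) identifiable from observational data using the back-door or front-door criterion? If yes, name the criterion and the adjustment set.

P(P|do(V)): frontdoor, adjust for {H}.

desc(V)\{V}={H,P}; candidates ⊆ {E,K,M}.
V↔P: latent back-door arc(s) into V.
size 0: {}; under {} V still reaches {E,K,M,P} ∋ P.
size 1: {E}, {K}, {M}; under {E} V still reaches {K,M,P} ∋ P.
size 2: {E,K}, {E,M}, {K,M}; under {E,K} V still reaches {M,P} ∋ P.
V↔P cannot be blocked by any observed set — no back-door set.
{H}: (i) intercepts every directed V→P path; (ii) no back-door V→{H}; (iii) {V} blocks every back-door {H}→P. Front-door holds.
P(P|do(V)) = Σ_{H} P(H|V) Σ_{V'} P(P|H,V')P(V').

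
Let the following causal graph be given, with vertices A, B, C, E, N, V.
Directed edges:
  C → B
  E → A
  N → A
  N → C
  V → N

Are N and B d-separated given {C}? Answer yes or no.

Bayes-Ball from N | {C} reaches {A,V}.
B ∉ reach(N|{C}) ⇒ N ⊥ B | {C}.

Yes — N ⊥ B | {C}.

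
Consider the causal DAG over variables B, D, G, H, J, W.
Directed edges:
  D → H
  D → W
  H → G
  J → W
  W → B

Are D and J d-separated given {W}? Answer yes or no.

Bayes-Ball from D | {W} reaches {G,H,J}.
J ∈ reach(D|{W}) ⇒ D ⊥̸ J | {W}.

No — D and J are d-connected given {W}.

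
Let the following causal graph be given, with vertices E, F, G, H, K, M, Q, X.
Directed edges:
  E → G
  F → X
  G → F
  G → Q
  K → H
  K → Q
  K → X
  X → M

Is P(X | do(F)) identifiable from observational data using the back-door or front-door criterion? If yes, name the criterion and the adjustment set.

desc(F)\{F}={M,X}; candidates ⊆ {E,G,H,K,Q}.
∅: F⊥X given ∅ in G with F→· removed — back-door holds.
P(X|do(F)) = P(X|F) — no adjustment needed.

P(X|do(F)): backdoor, adjust for ∅.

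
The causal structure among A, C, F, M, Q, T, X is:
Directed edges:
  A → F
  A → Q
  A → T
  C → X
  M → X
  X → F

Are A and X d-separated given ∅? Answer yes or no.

Bayes-Ball from A | ∅ reaches {F,Q,T}.
X ∉ reach(A|∅) ⇒ A ⊥ X | ∅.

Yes — A ⊥ X | ∅.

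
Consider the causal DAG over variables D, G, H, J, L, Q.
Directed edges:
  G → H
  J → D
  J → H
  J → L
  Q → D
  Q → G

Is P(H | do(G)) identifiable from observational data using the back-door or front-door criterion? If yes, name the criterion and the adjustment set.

P(H|do(G)): backdoor, adjust for ∅.

desc(G)\{G}={H}; candidates ⊆ {D,J,L,Q}.
∅: G⊥H given ∅ in G with G→· removed — back-door holds.
P(H|do(G)) = P(H|G) — no adjustment needed.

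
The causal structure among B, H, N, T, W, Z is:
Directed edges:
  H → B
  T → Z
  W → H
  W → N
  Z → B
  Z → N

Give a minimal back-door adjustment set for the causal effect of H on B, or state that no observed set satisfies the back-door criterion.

desc(H)\{H}={B}; candidates ⊆ {N,T,W,Z}.
∅: H⊥B given ∅ in G with H→· removed — back-door holds.

H→B: minimal back-door set ∅.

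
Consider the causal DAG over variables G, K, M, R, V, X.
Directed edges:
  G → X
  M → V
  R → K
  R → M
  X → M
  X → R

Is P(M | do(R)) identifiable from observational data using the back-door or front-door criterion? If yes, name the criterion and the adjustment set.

P(M|do(R)): backdoor, adjust for {X}.

desc(R)\{R}={K,M,V}; candidates ⊆ {G,X}.
size 0: {}; under {} R still reaches {G,M,V,X} ∋ M.
{X}: R⊥M given {X} in G with R→· removed — back-door holds.
P(M|do(R)) = Σ_{X} P(M|R,X)·P(X).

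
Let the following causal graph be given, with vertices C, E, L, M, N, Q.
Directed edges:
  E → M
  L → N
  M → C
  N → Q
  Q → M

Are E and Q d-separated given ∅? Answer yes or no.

Bayes-Ball from E | ∅ reaches {C,M}.
Q ∉ reach(E|∅) ⇒ E ⊥ Q | ∅.

Yes — E ⊥ Q | ∅.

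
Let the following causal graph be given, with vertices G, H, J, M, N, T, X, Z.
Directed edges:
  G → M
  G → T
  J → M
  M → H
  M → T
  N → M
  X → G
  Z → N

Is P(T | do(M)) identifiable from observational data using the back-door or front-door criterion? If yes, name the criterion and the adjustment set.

desc(M)\{M}={H,T}; candidates ⊆ {G,J,N,X,Z}.
size 0: {}; under {} M still reaches {G,J,N,T,X,Z} ∋ T.
{G}: M⊥T given {G} in G with M→· removed — back-door holds.
P(T|do(M)) = Σ_{G} P(T|M,G)·P(G).

P(T|do(M)): backdoor, adjust for {G}.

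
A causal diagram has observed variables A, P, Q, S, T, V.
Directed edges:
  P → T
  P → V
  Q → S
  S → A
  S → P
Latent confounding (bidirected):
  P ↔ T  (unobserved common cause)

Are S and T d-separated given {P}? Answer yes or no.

No — S and T are d-connected given {P}.

Bayes-Ball from S | {P} reaches {A,Q,T}.
T ∈ reach(S|{P}) ⇒ S ⊥̸ T | {P}.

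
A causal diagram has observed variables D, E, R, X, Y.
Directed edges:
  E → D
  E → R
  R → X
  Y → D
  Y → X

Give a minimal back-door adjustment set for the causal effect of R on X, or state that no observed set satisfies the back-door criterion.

R→X: minimal back-door set ∅.

desc(R)\{R}={X}; candidates ⊆ {D,E,Y}.
∅: R⊥X given ∅ in G with R→· removed — back-door holds.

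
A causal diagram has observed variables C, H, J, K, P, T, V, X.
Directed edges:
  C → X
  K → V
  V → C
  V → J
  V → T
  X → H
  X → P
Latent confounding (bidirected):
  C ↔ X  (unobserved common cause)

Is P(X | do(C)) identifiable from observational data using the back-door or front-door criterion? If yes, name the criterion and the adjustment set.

P(X|do(C)): not identifiable (no BD/FD set).

desc(C)\{C}={H,P,X}; candidates ⊆ {J,K,T,V}.
C↔X: latent back-door arc(s) into C.
size 0: {}; under {} C still reaches {H,J,K,P,T,V,X} ∋ X.
size 1: {J}, {K}, {T} …(+1); under {J} C still reaches {H,K,P,T,V,X} ∋ X.
size 2: {J,K}, {J,T}, {J,V} …(+3); under {J,K} C still reaches {H,P,T,V,X} ∋ X.
C↔X cannot be blocked by any observed set — no back-door set.
No mediator lies on a directed C→…→X path.
Neither criterion identifies P(X|do(C)) in this graph.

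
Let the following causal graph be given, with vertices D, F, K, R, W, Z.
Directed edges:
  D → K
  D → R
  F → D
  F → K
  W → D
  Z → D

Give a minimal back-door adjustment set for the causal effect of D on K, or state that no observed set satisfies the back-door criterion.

D→K: minimal back-door set {F}.

desc(D)\{D}={K,R}; candidates ⊆ {F,W,Z}.
size 0: {}; under {} D still reaches {F,K,W,Z} ∋ K.
{F}: D⊥K given {F} in G with D→· removed — back-door holds.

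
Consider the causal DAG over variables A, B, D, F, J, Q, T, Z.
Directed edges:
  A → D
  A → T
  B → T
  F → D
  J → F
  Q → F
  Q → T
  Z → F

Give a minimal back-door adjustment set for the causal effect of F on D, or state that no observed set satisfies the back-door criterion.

F→D: minimal back-door set ∅.

desc(F)\{F}={D}; candidates ⊆ {A,B,J,Q,T,Z}.
∅: F⊥D given ∅ in G with F→· removed — back-door holds.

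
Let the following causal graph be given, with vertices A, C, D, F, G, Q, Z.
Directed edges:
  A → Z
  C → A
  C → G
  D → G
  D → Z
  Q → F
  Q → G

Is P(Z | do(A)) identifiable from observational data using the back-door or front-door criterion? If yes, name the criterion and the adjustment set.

desc(A)\{A}={Z}; candidates ⊆ {C,D,F,G,Q}.
∅: A⊥Z given ∅ in G with A→· removed — back-door holds.
P(Z|do(A)) = P(Z|A) — no adjustment needed.

P(Z|do(A)): backdoor, adjust for ∅.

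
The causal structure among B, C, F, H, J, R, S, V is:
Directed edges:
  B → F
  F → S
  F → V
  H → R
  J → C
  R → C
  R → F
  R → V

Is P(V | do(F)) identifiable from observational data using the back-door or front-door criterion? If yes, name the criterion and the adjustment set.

P(V|do(F)): backdoor, adjust for {R}.

desc(F)\{F}={S,V}; candidates ⊆ {B,C,H,J,R}.
size 0: {}; under {} F still reaches {B,C,H,R,V} ∋ V.
{R}: F⊥V given {R} in G with F→· removed — back-door holds.
P(V|do(F)) = Σ_{R} P(V|F,R)·P(R).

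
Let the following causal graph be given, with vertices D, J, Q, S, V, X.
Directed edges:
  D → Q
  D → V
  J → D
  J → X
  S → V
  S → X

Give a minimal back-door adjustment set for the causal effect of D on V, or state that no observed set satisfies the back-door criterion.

desc(D)\{D}={Q,V}; candidates ⊆ {J,S,X}.
∅: D⊥V given ∅ in G with D→· removed — back-door holds.

D→V: minimal back-door set ∅.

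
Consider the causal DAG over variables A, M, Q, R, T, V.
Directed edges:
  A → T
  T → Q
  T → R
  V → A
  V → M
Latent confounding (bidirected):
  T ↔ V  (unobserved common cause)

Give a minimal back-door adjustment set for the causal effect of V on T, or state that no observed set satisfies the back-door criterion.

V→T: no observed back-door set.

desc(V)\{V}={A,M,Q,R,T}; candidates ⊆ {—}.
V↔T: latent back-door arc(s) into V.
size 0: {}; under {} V still reaches {Q,R,T} ∋ T.
V↔T cannot be blocked by any observed set — no back-door set.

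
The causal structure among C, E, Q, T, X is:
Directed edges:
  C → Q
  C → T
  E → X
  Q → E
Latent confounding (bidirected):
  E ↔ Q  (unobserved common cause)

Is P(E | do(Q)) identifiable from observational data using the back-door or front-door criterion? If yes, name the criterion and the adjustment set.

desc(Q)\{Q}={E,X}; candidates ⊆ {C,T}.
Q↔E: latent back-door arc(s) into Q.
size 0: {}; under {} Q still reaches {C,E,T,X} ∋ E.
size 1: {C}, {T}; under {C} Q still reaches {E,X} ∋ E.
size 2: {C,T}; under {C,T} Q still reaches {E,X} ∋ E.
Q↔E cannot be blocked by any observed set — no back-door set.
No mediator lies on a directed Q→…→E path.
Neither criterion identifies P(E|do(Q)) in this graph.

P(E|do(Q)): not identifiable (no BD/FD set).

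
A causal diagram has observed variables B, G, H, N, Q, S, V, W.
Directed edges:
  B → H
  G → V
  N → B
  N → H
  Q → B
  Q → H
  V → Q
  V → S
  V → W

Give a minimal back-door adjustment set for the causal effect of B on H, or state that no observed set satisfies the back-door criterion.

B→H: minimal back-door set {N, Q}.

desc(B)\{B}={H}; candidates ⊆ {G,N,Q,S,V,W}.
size 0: {}; under {} B still reaches {G,H,N,Q,S,V,W} ∋ H.
size 1: {G}, {N}, {Q} …(+3); under {G} B still reaches {H,N,Q,S,V,W} ∋ H.
{N,Q}: B⊥H given {N,Q} in G with B→· removed — back-door holds.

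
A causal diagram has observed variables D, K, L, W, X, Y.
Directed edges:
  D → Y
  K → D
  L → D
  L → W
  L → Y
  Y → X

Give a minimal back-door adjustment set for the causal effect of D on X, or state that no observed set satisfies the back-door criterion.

D→X: minimal back-door set {L}.

desc(D)\{D}={X,Y}; candidates ⊆ {K,L,W}.
size 0: {}; under {} D still reaches {K,L,W,X,Y} ∋ X.
{L}: D⊥X given {L} in G with D→· removed — back-door holds.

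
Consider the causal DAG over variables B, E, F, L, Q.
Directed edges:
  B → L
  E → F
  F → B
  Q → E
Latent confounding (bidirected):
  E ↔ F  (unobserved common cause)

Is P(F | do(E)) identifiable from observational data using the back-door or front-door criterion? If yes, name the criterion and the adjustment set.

desc(E)\{E}={B,F,L}; candidates ⊆ {Q}.
E↔F: latent back-door arc(s) into E.
size 0: {}; under {} E still reaches {B,F,L,Q} ∋ F.
size 1: {Q}; under {Q} E still reaches {B,F,L} ∋ F.
E↔F cannot be blocked by any observed set — no back-door set.
No mediator lies on a directed E→…→F path.
Neither criterion identifies P(F|do(E)) in this graph.

P(F|do(E)): not identifiable (no BD/FD set).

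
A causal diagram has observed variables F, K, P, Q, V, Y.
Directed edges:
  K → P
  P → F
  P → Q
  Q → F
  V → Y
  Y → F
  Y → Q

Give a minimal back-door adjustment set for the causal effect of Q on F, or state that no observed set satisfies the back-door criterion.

Q→F: minimal back-door set {P, Y}.

desc(Q)\{Q}={F}; candidates ⊆ {K,P,V,Y}.
size 0: {}; under {} Q still reaches {F,K,P,V,Y} ∋ F.
size 1: {K}, {P}, {V} …(+1); under {K} Q still reaches {F,P,V,Y} ∋ F.
{P,Y}: Q⊥F given {P,Y} in G with Q→· removed — back-door holds.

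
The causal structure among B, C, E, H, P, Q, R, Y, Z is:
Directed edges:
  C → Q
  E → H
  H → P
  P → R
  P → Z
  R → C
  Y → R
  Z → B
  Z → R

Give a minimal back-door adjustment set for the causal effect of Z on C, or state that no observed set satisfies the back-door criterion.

desc(Z)\{Z}={B,C,Q,R}; candidates ⊆ {E,H,P,Y}.
size 0: {}; under {} Z still reaches {C,E,H,P,Q,R} ∋ C.
{P}: Z⊥C given {P} in G with Z→· removed — back-door holds.

Z→C: minimal back-door set {P}.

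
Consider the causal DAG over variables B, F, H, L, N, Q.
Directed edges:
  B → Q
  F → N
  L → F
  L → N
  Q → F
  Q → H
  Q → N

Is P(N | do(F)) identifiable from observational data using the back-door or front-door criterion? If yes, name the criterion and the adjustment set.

P(N|do(F)): backdoor, adjust for {L, Q}.

desc(F)\{F}={N}; candidates ⊆ {B,H,L,Q}.
size 0: {}; under {} F still reaches {B,H,L,N,Q} ∋ N.
size 1: {B}, {H}, {L} …(+1); under {B} F still reaches {H,L,N,Q} ∋ N.
{L,Q}: F⊥N given {L,Q} in G with F→· removed — back-door holds.
P(N|do(F)) = Σ_{L,Q} P(N|F,L,Q)·P(L,Q).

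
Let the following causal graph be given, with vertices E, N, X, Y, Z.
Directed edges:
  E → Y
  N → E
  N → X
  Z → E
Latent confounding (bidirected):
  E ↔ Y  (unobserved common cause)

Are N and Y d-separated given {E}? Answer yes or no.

No — N and Y are d-connected given {E}.

Bayes-Ball from N | {E} reaches {X,Y,Z}.
Y ∈ reach(N|{E}) ⇒ N ⊥̸ Y | {E}.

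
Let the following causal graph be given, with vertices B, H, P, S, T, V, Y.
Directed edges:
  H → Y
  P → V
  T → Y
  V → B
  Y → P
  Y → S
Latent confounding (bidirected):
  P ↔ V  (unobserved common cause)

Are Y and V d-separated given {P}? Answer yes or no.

No — Y and V are d-connected given {P}.

Bayes-Ball from Y | {P} reaches {B,H,S,T,V}.
V ∈ reach(Y|{P}) ⇒ Y ⊥̸ V | {P}.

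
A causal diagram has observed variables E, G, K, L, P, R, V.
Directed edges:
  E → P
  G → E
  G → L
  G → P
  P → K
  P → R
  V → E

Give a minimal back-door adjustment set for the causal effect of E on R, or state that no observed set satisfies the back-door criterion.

desc(E)\{E}={K,P,R}; candidates ⊆ {G,L,V}.
size 0: {}; under {} E still reaches {G,K,L,P,R,V} ∋ R.
{G}: E⊥R given {G} in G with E→· removed — back-door holds.

E→R: minimal back-door set {G}.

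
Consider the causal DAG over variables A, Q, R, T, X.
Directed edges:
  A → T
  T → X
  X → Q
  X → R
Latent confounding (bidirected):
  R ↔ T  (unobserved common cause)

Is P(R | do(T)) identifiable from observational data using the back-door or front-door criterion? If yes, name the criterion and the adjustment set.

desc(T)\{T}={Q,R,X}; candidates ⊆ {A}.
T↔R: latent back-door arc(s) into T.
size 0: {}; under {} T still reaches {A,R} ∋ R.
size 1: {A}; under {A} T still reaches {R} ∋ R.
T↔R cannot be blocked by any observed set — no back-door set.
{X}: (i) intercepts every directed T→R path; (ii) no back-door T→{X}; (iii) {T} blocks every back-door {X}→R. Front-door holds.
P(R|do(T)) = Σ_{X} P(X|T) Σ_{T'} P(R|X,T')P(T').

P(R|do(T)): frontdoor, adjust for {X}.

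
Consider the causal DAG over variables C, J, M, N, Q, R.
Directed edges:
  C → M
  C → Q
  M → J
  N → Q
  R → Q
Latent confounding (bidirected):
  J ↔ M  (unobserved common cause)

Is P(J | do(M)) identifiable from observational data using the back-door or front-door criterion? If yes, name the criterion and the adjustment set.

desc(M)\{M}={J}; candidates ⊆ {C,N,Q,R}.
M↔J: latent back-door arc(s) into M.
size 0: {}; under {} M still reaches {C,J,Q} ∋ J.
size 1: {C}, {N}, {Q} …(+1); under {C} M still reaches {J} ∋ J.
size 2: {C,N}, {C,Q}, {C,R} …(+3); under {C,N} M still reaches {J} ∋ J.
M↔J cannot be blocked by any observed set — no back-door set.
No mediator lies on a directed M→…→J path.
Neither criterion identifies P(J|do(M)) in this graph.

P(J|do(M)): not identifiable (no BD/FD set).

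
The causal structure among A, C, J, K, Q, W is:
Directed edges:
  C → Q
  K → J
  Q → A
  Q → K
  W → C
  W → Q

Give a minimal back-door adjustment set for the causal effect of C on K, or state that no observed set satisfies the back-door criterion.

desc(C)\{C}={A,J,K,Q}; candidates ⊆ {W}.
size 0: {}; under {} C still reaches {A,J,K,Q,W} ∋ K.
{W}: C⊥K given {W} in G with C→· removed — back-door holds.

C→K: minimal back-door set {W}.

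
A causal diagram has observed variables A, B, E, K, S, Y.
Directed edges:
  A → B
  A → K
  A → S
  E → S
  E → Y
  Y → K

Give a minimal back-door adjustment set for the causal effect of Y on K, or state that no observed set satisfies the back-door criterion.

Y→K: minimal back-door set ∅.

desc(Y)\{Y}={K}; candidates ⊆ {A,B,E,S}.
∅: Y⊥K given ∅ in G with Y→· removed — back-door holds.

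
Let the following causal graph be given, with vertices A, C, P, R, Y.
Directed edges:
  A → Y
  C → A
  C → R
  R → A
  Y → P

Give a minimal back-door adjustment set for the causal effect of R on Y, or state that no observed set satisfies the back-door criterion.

desc(R)\{R}={A,P,Y}; candidates ⊆ {C}.
size 0: {}; under {} R still reaches {A,C,P,Y} ∋ Y.
{C}: R⊥Y given {C} in G with R→· removed — back-door holds.

R→Y: minimal back-door set {C}.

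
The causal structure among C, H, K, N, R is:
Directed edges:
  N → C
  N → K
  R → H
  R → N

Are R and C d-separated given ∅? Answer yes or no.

Bayes-Ball from R | ∅ reaches {C,H,K,N}.
C ∈ reach(R|∅) ⇒ R ⊥̸ C | ∅.

No — R and C are d-connected given ∅.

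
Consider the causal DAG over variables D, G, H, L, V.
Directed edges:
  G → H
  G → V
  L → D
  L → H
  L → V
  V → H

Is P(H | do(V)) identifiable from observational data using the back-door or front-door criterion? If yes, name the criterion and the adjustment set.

P(H|do(V)): backdoor, adjust for {G, L}.

desc(V)\{V}={H}; candidates ⊆ {D,G,L}.
size 0: {}; under {} V still reaches {D,G,H,L} ∋ H.
size 1: {D}, {G}, {L}; under {D} V still reaches {G,H,L} ∋ H.
{G,L}: V⊥H given {G,L} in G with V→· removed — back-door holds.
P(H|do(V)) = Σ_{G,L} P(H|V,G,L)·P(G,L).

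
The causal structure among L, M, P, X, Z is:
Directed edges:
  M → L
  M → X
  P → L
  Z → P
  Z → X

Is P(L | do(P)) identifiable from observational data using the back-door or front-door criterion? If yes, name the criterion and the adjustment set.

desc(P)\{P}={L}; candidates ⊆ {M,X,Z}.
∅: P⊥L given ∅ in G with P→· removed — back-door holds.
P(L|do(P)) = P(L|P) — no adjustment needed.

P(L|do(P)): backdoor, adjust for ∅.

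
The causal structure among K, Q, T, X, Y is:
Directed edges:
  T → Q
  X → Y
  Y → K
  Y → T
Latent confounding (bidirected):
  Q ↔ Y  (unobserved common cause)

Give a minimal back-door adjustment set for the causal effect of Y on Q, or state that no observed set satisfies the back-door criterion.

desc(Y)\{Y}={K,Q,T}; candidates ⊆ {X}.
Y↔Q: latent back-door arc(s) into Y.
size 0: {}; under {} Y still reaches {Q,X} ∋ Q.
size 1: {X}; under {X} Y still reaches {Q} ∋ Q.
Y↔Q cannot be blocked by any observed set — no back-door set.

Y→Q: no observed back-door set.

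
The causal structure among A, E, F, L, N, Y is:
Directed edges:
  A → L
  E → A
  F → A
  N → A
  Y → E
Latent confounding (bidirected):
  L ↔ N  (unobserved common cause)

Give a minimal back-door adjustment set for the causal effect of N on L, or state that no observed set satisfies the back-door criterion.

N→L: no observed back-door set.

desc(N)\{N}={A,L}; candidates ⊆ {E,F,Y}.
N↔L: latent back-door arc(s) into N.
size 0: {}; under {} N still reaches {L} ∋ L.
size 1: {E}, {F}, {Y}; under {E} N still reaches {L} ∋ L.
size 2: {E,F}, {E,Y}, {F,Y}; under {E,F} N still reaches {L} ∋ L.
N↔L cannot be blocked by any observed set — no back-door set.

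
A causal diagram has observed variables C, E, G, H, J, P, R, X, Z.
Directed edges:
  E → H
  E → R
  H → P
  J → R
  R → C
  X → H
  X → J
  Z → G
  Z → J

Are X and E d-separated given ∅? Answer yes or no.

Bayes-Ball from X | ∅ reaches {C,H,J,P,R}.
E ∉ reach(X|∅) ⇒ X ⊥ E | ∅.

Yes — X ⊥ E | ∅.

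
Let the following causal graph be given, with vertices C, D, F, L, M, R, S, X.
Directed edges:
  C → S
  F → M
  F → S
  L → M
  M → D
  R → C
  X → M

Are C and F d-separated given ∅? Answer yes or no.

Yes — C ⊥ F | ∅.

Bayes-Ball from C | ∅ reaches {R,S}.
F ∉ reach(C|∅) ⇒ C ⊥ F | ∅.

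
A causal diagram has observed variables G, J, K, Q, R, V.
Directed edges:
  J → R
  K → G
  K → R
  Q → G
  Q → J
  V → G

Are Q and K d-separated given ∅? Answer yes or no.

Yes — Q ⊥ K | ∅.

Bayes-Ball from Q | ∅ reaches {G,J,R}.
K ∉ reach(Q|∅) ⇒ Q ⊥ K | ∅.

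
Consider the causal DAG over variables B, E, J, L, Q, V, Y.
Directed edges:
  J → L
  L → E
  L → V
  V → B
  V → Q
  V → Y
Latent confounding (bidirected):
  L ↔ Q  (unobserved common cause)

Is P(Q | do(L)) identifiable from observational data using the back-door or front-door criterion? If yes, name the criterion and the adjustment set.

desc(L)\{L}={B,E,Q,V,Y}; candidates ⊆ {J}.
L↔Q: latent back-door arc(s) into L.
size 0: {}; under {} L still reaches {J,Q} ∋ Q.
size 1: {J}; under {J} L still reaches {Q} ∋ Q.
L↔Q cannot be blocked by any observed set — no back-door set.
{V}: (i) intercepts every directed L→Q path; (ii) no back-door L→{V}; (iii) {L} blocks every back-door {V}→Q. Front-door holds.
P(Q|do(L)) = Σ_{V} P(V|L) Σ_{L'} P(Q|V,L')P(L').

P(Q|do(L)): frontdoor, adjust for {V}.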